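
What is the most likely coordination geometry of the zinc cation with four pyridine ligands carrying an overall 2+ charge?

Ligand charges: pyridine is neutral. With an overall charge of +2 the zinc centre must be in the +2 oxidation state.
Zn sits in group 12, so the d-electron count is 12 − 2 = 10.
With 4 monodentate ligands the coordination number is 4.
A d¹⁰ ion has no crystal-field stabilisation preference between square planar and tetrahedral, so four ligands adopt the sterically favoured tetrahedral geometry.

tetrahedral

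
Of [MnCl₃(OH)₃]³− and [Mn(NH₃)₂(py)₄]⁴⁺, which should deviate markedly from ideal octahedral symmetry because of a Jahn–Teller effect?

[MnCl₃(OH)₃]³−: Ligand charges: each chloride is −1; each hydroxide is −1. With an overall charge of −3 the manganese centre must be in the +3 oxidation state. Group 7 minus oxidation state 3 gives a d⁴ configuration. Chloride and hydroxide are weak-field ligands for a first-row metal, so the complex is high-spin. The t₂g³e_g¹ (high-spin) configuration has an unevenly filled e_g set; the Jahn–Teller theorem predicts a tetragonal distortion (typically axial elongation) to lift the degeneracy.
[Mn(NH₃)₂(py)₄]⁴⁺: Ligand charges: ammonia is neutral; pyridine is neutral. With an overall charge of +4 the manganese centre must be in the +4 oxidation state. Group 7 minus oxidation state 4 gives a d³ configuration. The d³ configuration leaves the e_g set evenly filled (or empty) — no strong Jahn–Teller driving force.

[MnCl₃(OH)₃]³−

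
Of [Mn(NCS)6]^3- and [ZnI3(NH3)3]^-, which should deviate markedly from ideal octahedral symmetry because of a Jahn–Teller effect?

[Mn(NCS)6]^3-: Ligand charges: each isothiocyanate is −1. With an overall charge of −3 the manganese centre must be in the +3 oxidation state. Group 7 minus oxidation state 3 gives a d⁴ configuration. Isothiocyanate is a weak-field ligand for a first-row metal, so the complex is high-spin. The t₂g³e_g¹ (high-spin) configuration has an unevenly filled e_g set; the Jahn–Teller theorem predicts a tetragonal distortion (typically axial elongation) to lift the degeneracy.
[ZnI3(NH3)3]^-: Each iodide is −1; ammonia is neutral; balancing the −1 overall charge requires Zn(II). Zinc is a group-12 element; Zn(II) is therefore d¹⁰. The d¹⁰ configuration leaves the e_g set evenly filled (or empty) — no strong Jahn–Teller driving force.

[Mn(NCS)6]^3-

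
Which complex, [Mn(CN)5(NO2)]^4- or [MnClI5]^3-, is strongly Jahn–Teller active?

[Mn(CN)5(NO2)]^4-: Ligand charges: each cyanide is −1; each nitro (N-bound nitrite) is −1. With an overall charge of −4 the manganese centre must be in the +2 oxidation state. Manganese is a group-7 element; Mn(II) is therefore d⁵. Cyanide and nitro (N-bound nitrite) are strong-field ligands (high in the spectrochemical series) for a first-row metal, so the complex is low-spin. The d⁵ configuration leaves the e_g set evenly filled (or empty) — no strong Jahn–Teller driving force.
[MnClI5]^3-: Each chloride is −1; each iodide is −1; balancing the −3 overall charge requires Mn(III). Mn sits in group 7, so the d-electron count is 7 − 3 = 4. Chloride and iodide are weak-field ligands for a first-row metal, so the complex is high-spin. The t₂g³e_g¹ (high-spin) configuration has an unevenly filled e_g set; the Jahn–Teller theorem predicts a tetragonal distortion (typically axial elongation) to lift the degeneracy.

[MnClI5]^3-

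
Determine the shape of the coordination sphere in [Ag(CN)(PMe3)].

Each cyanide is −1; trimethylphosphine is neutral; balancing the 0 overall charge requires Ag(I).
Ag sits in group 11, so the d-electron count is 11 − 1 = 10.
Coordination number: 2.
A d¹⁰ ion with only two ligands adopts a linear arrangement (sp hybridisation; no CFSE preference).

linear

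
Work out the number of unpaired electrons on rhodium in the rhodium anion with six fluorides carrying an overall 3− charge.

Ligand charges: each fluoride is −1. With an overall charge of −3 the rhodium centre must be in the +3 oxidation state.
Group 9 minus oxidation state 3 gives a d⁶ configuration.
The spin state decides the count: a 4d ion has a large Δₒ and is invariably low-spin.
An octahedral low-spin d⁶ ion is t₂g⁶e_g⁰, giving 0 unpaired electrons.

0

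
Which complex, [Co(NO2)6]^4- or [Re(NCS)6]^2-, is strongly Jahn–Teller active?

[Co(NO2)6]^4-: Ligand charges: each nitro (N-bound nitrite) is −1. With an overall charge of −4 the cobalt centre must be in the +2 oxidation state. Cobalt is a group-9 element; Co(II) is therefore d⁷. Nitro (N-bound nitrite) is a strong-field ligand (high in the spectrochemical series) for a first-row metal, so the complex is low-spin. The t₂g⁶e_g¹ (low-spin) configuration has an unevenly filled e_g set; the Jahn–Teller theorem predicts a tetragonal distortion (typically axial elongation) to lift the degeneracy.
[Re(NCS)6]^2-: Each isothiocyanate is −1; balancing the −2 overall charge requires Re(IV). Group 7 minus oxidation state 4 gives a d³ configuration. The d³ configuration leaves the e_g set evenly filled (or empty) — no strong Jahn–Teller driving force.

[Co(NO2)6]^4-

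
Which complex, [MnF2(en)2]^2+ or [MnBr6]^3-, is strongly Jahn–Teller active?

[MnBr6]^3-

[MnF2(en)2]^2+: Ligand charges: each fluoride is −1; ethylenediamine is neutral. With an overall charge of +2 the manganese centre must be in the +4 oxidation state. Mn sits in group 7, so the d-electron count is 7 − 4 = 3. The d³ configuration leaves the e_g set evenly filled (or empty) — no strong Jahn–Teller driving force.
[MnBr6]^3-: Ligand charges: each bromide is −1. With an overall charge of −3 the manganese centre must be in the +3 oxidation state. Group 7 minus oxidation state 3 gives a d⁴ configuration. Bromide is a weak-field ligand for a first-row metal, so the complex is high-spin. The t₂g³e_g¹ (high-spin) configuration has an unevenly filled e_g set; the Jahn–Teller theorem predicts a tetragonal distortion (typically axial elongation) to lift the degeneracy.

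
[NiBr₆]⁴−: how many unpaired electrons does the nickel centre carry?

Each bromide is −1; balancing the −4 overall charge requires Ni(II).
Nickel is a group-10 element; Ni(II) is therefore d⁸.
In an octahedral field the d⁸ configuration is t₂g⁶e_g² (only one arrangement possible), giving 2 unpaired electrons.

2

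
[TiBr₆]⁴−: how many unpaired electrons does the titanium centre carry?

Summing ligand charges against the −4 overall charge gives an oxidation state of +2 for titanium.
Titanium is a group-4 element; Ti(II) is therefore d².
In an octahedral field the d² configuration is t₂g²e_g⁰ (only one arrangement possible), giving 2 unpaired electrons.

2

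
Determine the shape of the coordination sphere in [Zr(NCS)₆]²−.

Each isothiocyanate is −1; balancing the −2 overall charge requires Zr(IV).
Group 4 minus oxidation state 4 gives a d⁰ configuration.
With 6 monodentate ligands the coordination number is 6.
Six donors around a single metal centre give an octahedral coordination sphere.

octahedral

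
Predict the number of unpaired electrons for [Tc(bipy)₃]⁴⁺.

3 unpaired electrons

Summing ligand charges against the +4 overall charge gives an oxidation state of +4 for technetium.
Group 7 minus oxidation state 4 gives a d³ configuration.
Counting donor atoms: 3×2,2′-bipyridine (bidentate) → 6 donors. Coordination number = 6.
In an octahedral field the d³ configuration is t₂g³e_g⁰ (only one arrangement possible), giving 3 unpaired electrons.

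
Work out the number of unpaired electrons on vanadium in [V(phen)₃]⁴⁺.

Ligand charges: 1,10-phenanthroline is neutral. With an overall charge of +4 the vanadium centre must be in the +4 oxidation state.
V sits in group 5, so the d-electron count is 5 − 4 = 1.
Counting donor atoms: 3×1,10-phenanthroline (bidentate) → 6 donors. Coordination number = 6.
In an octahedral field the d¹ configuration is t₂g¹e_g⁰ (only one arrangement possible), giving 1 unpaired electron.

1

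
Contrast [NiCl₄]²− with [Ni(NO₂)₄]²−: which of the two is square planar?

[Ni(NO₂)₄]²−

For [NiCl₄]²−: Each chloride is −1; balancing the −2 overall charge requires Ni(II). Ni sits in group 10, so the d-electron count is 10 − 2 = 8. Chloride is a weak-field ligand. With weak-field ligands the CFSE gain from square planar is small, so a 3d d⁸ ion takes the sterically preferred tetrahedral geometry. → tetrahedral.
For [Ni(NO₂)₄]²−: Ligand charges: each nitro (N-bound nitrite) is −1. With an overall charge of −2 the nickel centre must be in the +2 oxidation state. Group 10 minus oxidation state 2 gives a d⁸ configuration. Nitro (N-bound nitrite) is a strong-field ligand (high in the spectrochemical series). A 3d d⁸ ion with strong-field ligands gains enough CFSE to favour square planar over tetrahedral. → square planar.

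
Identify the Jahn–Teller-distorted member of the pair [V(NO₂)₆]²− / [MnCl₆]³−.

[V(NO₂)₆]²−: Ligand charges: each nitro (N-bound nitrite) is −1. With an overall charge of −2 the vanadium centre must be in the +4 oxidation state. V sits in group 5, so the d-electron count is 5 − 4 = 1. The d¹ configuration leaves the e_g set evenly filled (or empty) — no strong Jahn–Teller driving force.
[MnCl₆]³−: Summing ligand charges against the −3 overall charge gives an oxidation state of +3 for manganese. Mn sits in group 7, so the d-electron count is 7 − 3 = 4. Chloride is a weak-field ligand for a first-row metal, so the complex is high-spin. The t₂g³e_g¹ (high-spin) configuration has an unevenly filled e_g set; the Jahn–Teller theorem predicts a tetragonal distortion (typically axial elongation) to lift the degeneracy.

[MnCl₆]³−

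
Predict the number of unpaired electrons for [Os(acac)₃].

1 unpaired electron

Each acetylacetonate is −1; balancing the 0 overall charge requires Os(III).
Osmium is a group-8 element; Os(III) is therefore d⁵.
Counting donor atoms: 3×acetylacetonate (bidentate) → 6 donors. Coordination number = 6.
The spin state decides the count: a 5d ion has a large Δₒ and is invariably low-spin.
An octahedral low-spin d⁵ ion is t₂g⁵e_g⁰, giving 1 unpaired electron.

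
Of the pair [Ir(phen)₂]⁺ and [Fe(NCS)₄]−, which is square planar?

[Ir(phen)₂]⁺

For [Ir(phen)₂]⁺: 1,10-phenanthroline is neutral; balancing the +1 overall charge requires Ir(I). Ir sits in group 9, so the d-electron count is 9 − 1 = 8. A 5d d⁸ ion has a large crystal-field splitting; square planar leaves the high-energy d_{x²−y²} orbital empty and maximises CFSE. → square planar.
For [Fe(NCS)₄]−: Each isothiocyanate is −1; balancing the −1 overall charge requires Fe(III). Iron is a group-8 element; Fe(III) is therefore d⁵. A high-spin d⁵ ion has zero CFSE in either geometry, so four ligands adopt the sterically favoured tetrahedral geometry. → tetrahedral.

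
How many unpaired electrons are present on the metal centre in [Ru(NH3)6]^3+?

Ammonia is neutral; balancing the +3 overall charge requires Ru(III).
Ruthenium is a group-8 element; Ru(III) is therefore d⁵.
The spin state decides the count: a 4d ion has a large Δₒ and is invariably low-spin.
An octahedral low-spin d⁵ ion is t₂g⁵e_g⁰, giving 1 unpaired electron.

1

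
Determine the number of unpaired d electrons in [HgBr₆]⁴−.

Each bromide is −1; balancing the −4 overall charge requires Hg(II).
Hg sits in group 12, so the d-electron count is 12 − 2 = 10.
In an octahedral field the d¹⁰ configuration is t₂g⁶e_g⁴, giving 0 unpaired electrons.

0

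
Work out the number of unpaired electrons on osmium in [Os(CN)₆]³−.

1 unpaired electron

Each cyanide is −1; balancing the −3 overall charge requires Os(III).
Osmium is a group-8 element; Os(III) is therefore d⁵.
The spin state decides the count: a 5d ion has a large Δₒ and is invariably low-spin.
An octahedral low-spin d⁵ ion is t₂g⁵e_g⁰, giving 1 unpaired electron.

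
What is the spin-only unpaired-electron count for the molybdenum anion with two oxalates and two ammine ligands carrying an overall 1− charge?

3 unpaired electrons

Ligand charges: each oxalate is −2; ammonia is neutral. With an overall charge of −1 the molybdenum centre must be in the +3 oxidation state.
Mo sits in group 6, so the d-electron count is 6 − 3 = 3.
Counting donor atoms: 2×oxalate (bidentate) → 4 donors; 2×ammonia (monodentate) → 2 donors. Coordination number = 6.
In an octahedral field the d³ configuration is t₂g³e_g⁰ (only one arrangement possible), giving 3 unpaired electrons.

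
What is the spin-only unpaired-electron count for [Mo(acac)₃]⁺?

2 unpaired electrons

Summing ligand charges against the +1 overall charge gives an oxidation state of +4 for molybdenum.
Molybdenum is a group-6 element; Mo(IV) is therefore d².
Counting donor atoms: 3×acetylacetonate (bidentate) → 6 donors. Coordination number = 6.
In an octahedral field the d² configuration is t₂g²e_g⁰ (only one arrangement possible), giving 2 unpaired electrons.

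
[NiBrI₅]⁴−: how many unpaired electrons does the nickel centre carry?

Ligand charges: each bromide is −1; each iodide is −1. With an overall charge of −4 the nickel centre must be in the +2 oxidation state.
Ni sits in group 10, so the d-electron count is 10 − 2 = 8.
In an octahedral field the d⁸ configuration is t₂g⁶e_g² (only one arrangement possible), giving 2 unpaired electrons.

2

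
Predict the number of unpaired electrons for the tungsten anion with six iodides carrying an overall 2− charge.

2 unpaired electrons

Each iodide is −1; balancing the −2 overall charge requires W(IV).
Tungsten is a group-6 element; W(IV) is therefore d².
In an octahedral field the d² configuration is t₂g²e_g⁰ (only one arrangement possible), giving 2 unpaired electrons.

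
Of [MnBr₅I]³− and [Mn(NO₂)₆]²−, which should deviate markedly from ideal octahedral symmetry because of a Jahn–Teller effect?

[MnBr₅I]³−

[MnBr₅I]³−: Ligand charges: each bromide is −1; each iodide is −1. With an overall charge of −3 the manganese centre must be in the +3 oxidation state. Manganese is a group-7 element; Mn(III) is therefore d⁴. Bromide and iodide are weak-field ligands for a first-row metal, so the complex is high-spin. The t₂g³e_g¹ (high-spin) configuration has an unevenly filled e_g set; the Jahn–Teller theorem predicts a tetragonal distortion (typically axial elongation) to lift the degeneracy.
[Mn(NO₂)₆]²−: Each nitro (N-bound nitrite) is −1; balancing the −2 overall charge requires Mn(IV). Mn sits in group 7, so the d-electron count is 7 − 4 = 3. The d³ configuration leaves the e_g set evenly filled (or empty) — no strong Jahn–Teller driving force.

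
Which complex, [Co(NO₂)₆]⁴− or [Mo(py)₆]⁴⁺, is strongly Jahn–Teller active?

[Co(NO₂)₆]⁴−

[Co(NO₂)₆]⁴−: Summing ligand charges against the −4 overall charge gives an oxidation state of +2 for cobalt. Group 9 minus oxidation state 2 gives a d⁷ configuration. Nitro (N-bound nitrite) is a strong-field ligand (high in the spectrochemical series) for a first-row metal, so the complex is low-spin. The t₂g⁶e_g¹ (low-spin) configuration has an unevenly filled e_g set; the Jahn–Teller theorem predicts a tetragonal distortion (typically axial elongation) to lift the degeneracy.
[Mo(py)₆]⁴⁺: Ligand charges: pyridine is neutral. With an overall charge of +4 the molybdenum centre must be in the +4 oxidation state. Molybdenum is a group-6 element; Mo(IV) is therefore d². The d² configuration leaves the e_g set evenly filled (or empty) — no strong Jahn–Teller driving force.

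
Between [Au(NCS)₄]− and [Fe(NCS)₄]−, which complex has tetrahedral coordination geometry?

[Fe(NCS)₄]−

For [Au(NCS)₄]−: Ligand charges: each isothiocyanate is −1. With an overall charge of −1 the gold centre must be in the +3 oxidation state. Gold is a group-11 element; Au(III) is therefore d⁸. A 5d d⁸ ion has a large crystal-field splitting; square planar leaves the high-energy d_{x²−y²} orbital empty and maximises CFSE. → square planar.
For [Fe(NCS)₄]−: Summing ligand charges against the −1 overall charge gives an oxidation state of +3 for iron. Fe sits in group 8, so the d-electron count is 8 − 3 = 5. A high-spin d⁵ ion has zero CFSE in either geometry, so four ligands adopt the sterically favoured tetrahedral geometry. → tetrahedral.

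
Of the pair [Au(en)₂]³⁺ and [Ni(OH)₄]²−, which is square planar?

For [Au(en)₂]³⁺: Summing ligand charges against the +3 overall charge gives an oxidation state of +3 for gold. Group 11 minus oxidation state 3 gives a d⁸ configuration. A 5d d⁸ ion has a large crystal-field splitting; square planar leaves the high-energy d_{x²−y²} orbital empty and maximises CFSE. → square planar.
For [Ni(OH)₄]²−: Each hydroxide is −1; balancing the −2 overall charge requires Ni(II). Nickel is a group-10 element; Ni(II) is therefore d⁸. Hydroxide is a weak-field ligand. With weak-field ligands the CFSE gain from square planar is small, so a 3d d⁸ ion takes the sterically preferred tetrahedral geometry. → tetrahedral.

[Au(en)₂]³⁺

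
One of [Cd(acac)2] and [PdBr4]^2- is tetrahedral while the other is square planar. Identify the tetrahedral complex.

For [Cd(acac)2]: Summing ligand charges against the 0 overall charge gives an oxidation state of +2 for cadmium. Group 12 minus oxidation state 2 gives a d¹⁰ configuration. A d¹⁰ ion has no crystal-field stabilisation preference between square planar and tetrahedral, so four ligands adopt the sterically favoured tetrahedral geometry. → tetrahedral.
For [PdBr4]^2-: Summing ligand charges against the −2 overall charge gives an oxidation state of +2 for palladium. Palladium is a group-10 element; Pd(II) is therefore d⁸. A 4d d⁸ ion has a large crystal-field splitting; square planar leaves the high-energy d_{x²−y²} orbital empty and maximises CFSE. → square planar.

[Cd(acac)2]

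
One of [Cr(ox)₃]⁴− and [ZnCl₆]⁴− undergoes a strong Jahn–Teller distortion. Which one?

[Cr(ox)₃]⁴−

[Cr(ox)₃]⁴−: Each oxalate is −2; balancing the −4 overall charge requires Cr(II). Group 6 minus oxidation state 2 gives a d⁴ configuration. Oxalate is a weak-field ligand for a first-row metal, so the complex is high-spin. The t₂g³e_g¹ (high-spin) configuration has an unevenly filled e_g set; the Jahn–Teller theorem predicts a tetragonal distortion (typically axial elongation) to lift the degeneracy.
[ZnCl₆]⁴−: Each chloride is −1; balancing the −4 overall charge requires Zn(II). Group 12 minus oxidation state 2 gives a d¹⁰ configuration. The d¹⁰ configuration leaves the e_g set evenly filled (or empty) — no strong Jahn–Teller driving force.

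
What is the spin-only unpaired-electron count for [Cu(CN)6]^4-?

1

Each cyanide is −1; balancing the −4 overall charge requires Cu(II).
Group 11 minus oxidation state 2 gives a d⁹ configuration.
In an octahedral field the d⁹ configuration is t₂g⁶e_g³ (only one arrangement possible), giving 1 unpaired electron.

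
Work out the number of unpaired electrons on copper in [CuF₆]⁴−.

Summing ligand charges against the −4 overall charge gives an oxidation state of +2 for copper.
Copper is a group-11 element; Cu(II) is therefore d⁹.
In an octahedral field the d⁹ configuration is t₂g⁶e_g³ (only one arrangement possible), giving 1 unpaired electron.

1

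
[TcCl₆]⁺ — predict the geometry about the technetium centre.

Summing ligand charges against the +1 overall charge gives an oxidation state of +7 for technetium.
Group 7 minus oxidation state 7 gives a d⁰ configuration.
With 6 monodentate ligands the coordination number is 6.
Six donors around a single metal centre give an octahedral coordination sphere.

octahedral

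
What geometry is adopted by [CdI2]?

linear

Summing ligand charges against the 0 overall charge gives an oxidation state of +2 for cadmium.
Cadmium is a group-12 element; Cd(II) is therefore d¹⁰.
With 2 monodentate ligands the coordination number is 2.
A d¹⁰ ion with only two ligands adopts a linear arrangement (sp hybridisation; no CFSE preference).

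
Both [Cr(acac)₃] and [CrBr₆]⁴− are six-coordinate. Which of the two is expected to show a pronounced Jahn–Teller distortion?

[CrBr₆]⁴−

[Cr(acac)₃]: Ligand charges: each acetylacetonate is −1. With an overall charge of 0 the chromium centre must be in the +3 oxidation state. Cr sits in group 6, so the d-electron count is 6 − 3 = 3. The d³ configuration leaves the e_g set evenly filled (or empty) — no strong Jahn–Teller driving force.
[CrBr₆]⁴−: Ligand charges: each bromide is −1. With an overall charge of −4 the chromium centre must be in the +2 oxidation state. Cr sits in group 6, so the d-electron count is 6 − 2 = 4. Bromide is a weak-field ligand for a first-row metal, so the complex is high-spin. The t₂g³e_g¹ (high-spin) configuration has an unevenly filled e_g set; the Jahn–Teller theorem predicts a tetragonal distortion (typically axial elongation) to lift the degeneracy.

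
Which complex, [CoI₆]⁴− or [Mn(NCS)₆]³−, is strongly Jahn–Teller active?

[Mn(NCS)₆]³−

[CoI₆]⁴−: Each iodide is −1; balancing the −4 overall charge requires Co(II). Cobalt is a group-9 element; Co(II) is therefore d⁷. Iodide is a weak-field ligand for a first-row metal, so the complex is high-spin. The d⁷ configuration leaves the e_g set evenly filled (or empty) — no strong Jahn–Teller driving force.
[Mn(NCS)₆]³−: Summing ligand charges against the −3 overall charge gives an oxidation state of +3 for manganese. Mn sits in group 7, so the d-electron count is 7 − 3 = 4. Isothiocyanate is a weak-field ligand for a first-row metal, so the complex is high-spin. The t₂g³e_g¹ (high-spin) configuration has an unevenly filled e_g set; the Jahn–Teller theorem predicts a tetragonal distortion (typically axial elongation) to lift the degeneracy.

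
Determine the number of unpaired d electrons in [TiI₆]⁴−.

2

Ligand charges: each iodide is −1. With an overall charge of −4 the titanium centre must be in the +2 oxidation state.
Ti sits in group 4, so the d-electron count is 4 − 2 = 2.
In an octahedral field the d² configuration is t₂g²e_g⁰ (only one arrangement possible), giving 2 unpaired electrons.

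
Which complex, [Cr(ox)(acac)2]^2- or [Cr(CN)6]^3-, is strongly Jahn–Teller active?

[Cr(ox)(acac)2]^2-

[Cr(ox)(acac)2]^2-: Each oxalate is −2; each acetylacetonate is −1; balancing the −2 overall charge requires Cr(II). Chromium is a group-6 element; Cr(II) is therefore d⁴. Acetylacetonate and oxalate are weak-field ligands for a first-row metal, so the complex is high-spin. The t₂g³e_g¹ (high-spin) configuration has an unevenly filled e_g set; the Jahn–Teller theorem predicts a tetragonal distortion (typically axial elongation) to lift the degeneracy.
[Cr(CN)6]^3-: Summing ligand charges against the −3 overall charge gives an oxidation state of +3 for chromium. Cr sits in group 6, so the d-electron count is 6 − 3 = 3. The d³ configuration leaves the e_g set evenly filled (or empty) — no strong Jahn–Teller driving force.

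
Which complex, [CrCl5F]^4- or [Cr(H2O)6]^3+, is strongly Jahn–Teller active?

[CrCl5F]^4-

[CrCl5F]^4-: Summing ligand charges against the −4 overall charge gives an oxidation state of +2 for chromium. Chromium is a group-6 element; Cr(II) is therefore d⁴. Chloride and fluoride are weak-field ligands for a first-row metal, so the complex is high-spin. The t₂g³e_g¹ (high-spin) configuration has an unevenly filled e_g set; the Jahn–Teller theorem predicts a tetragonal distortion (typically axial elongation) to lift the degeneracy.
[Cr(H2O)6]^3+: Water is neutral; balancing the +3 overall charge requires Cr(III). Chromium is a group-6 element; Cr(III) is therefore d³. The d³ configuration leaves the e_g set evenly filled (or empty) — no strong Jahn–Teller driving force.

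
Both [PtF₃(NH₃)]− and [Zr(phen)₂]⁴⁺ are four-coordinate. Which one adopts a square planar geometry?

[PtF₃(NH₃)]−

For [PtF₃(NH₃)]−: Each fluoride is −1; ammonia is neutral; balancing the −1 overall charge requires Pt(II). Pt sits in group 10, so the d-electron count is 10 − 2 = 8. A 5d d⁸ ion has a large crystal-field splitting; square planar leaves the high-energy d_{x²−y²} orbital empty and maximises CFSE. → square planar.
For [Zr(phen)₂]⁴⁺: 1,10-phenanthroline is neutral; balancing the +4 overall charge requires Zr(IV). Group 4 minus oxidation state 4 gives a d⁰ configuration. A d⁰ ion has no crystal-field stabilisation preference between square planar and tetrahedral, so four ligands adopt the sterically favoured tetrahedral geometry. → tetrahedral.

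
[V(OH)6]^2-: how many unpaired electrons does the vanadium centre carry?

1

Summing ligand charges against the −2 overall charge gives an oxidation state of +4 for vanadium.
Vanadium is a group-5 element; V(IV) is therefore d¹.
In an octahedral field the d¹ configuration is t₂g¹e_g⁰ (only one arrangement possible), giving 1 unpaired electron.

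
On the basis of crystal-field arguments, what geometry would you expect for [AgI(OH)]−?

linear

Summing ligand charges against the −1 overall charge gives an oxidation state of +1 for silver.
Ag sits in group 11, so the d-electron count is 11 − 1 = 10.
With 2 monodentate ligands the coordination number is 2.
A d¹⁰ ion with only two ligands adopts a linear arrangement (sp hybridisation; no CFSE preference).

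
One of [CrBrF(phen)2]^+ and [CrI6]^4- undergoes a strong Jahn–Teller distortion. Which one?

[CrI6]^4-

[CrBrF(phen)2]^+: Ligand charges: each bromide is −1; each fluoride is −1; 1,10-phenanthroline is neutral. With an overall charge of +1 the chromium centre must be in the +3 oxidation state. Group 6 minus oxidation state 3 gives a d³ configuration. The d³ configuration leaves the e_g set evenly filled (or empty) — no strong Jahn–Teller driving force.
[CrI6]^4-: Ligand charges: each iodide is −1. With an overall charge of −4 the chromium centre must be in the +2 oxidation state. Chromium is a group-6 element; Cr(II) is therefore d⁴. Iodide is a weak-field ligand for a first-row metal, so the complex is high-spin. The t₂g³e_g¹ (high-spin) configuration has an unevenly filled e_g set; the Jahn–Teller theorem predicts a tetragonal distortion (typically axial elongation) to lift the degeneracy.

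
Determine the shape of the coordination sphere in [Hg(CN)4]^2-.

tetrahedral

Each cyanide is −1; balancing the −2 overall charge requires Hg(II).
Group 12 minus oxidation state 2 gives a d¹⁰ configuration.
With 4 monodentate ligands the coordination number is 4.
A d¹⁰ ion has no crystal-field stabilisation preference between square planar and tetrahedral, so four ligands adopt the sterically favoured tetrahedral geometry.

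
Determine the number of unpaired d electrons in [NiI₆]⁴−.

Each iodide is −1; balancing the −4 overall charge requires Ni(II).
Group 10 minus oxidation state 2 gives a d⁸ configuration.
In an octahedral field the d⁸ configuration is t₂g⁶e_g² (only one arrangement possible), giving 2 unpaired electrons.

2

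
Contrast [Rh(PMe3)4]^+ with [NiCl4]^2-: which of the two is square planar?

For [Rh(PMe3)4]^+: Ligand charges: trimethylphosphine is neutral. With an overall charge of +1 the rhodium centre must be in the +1 oxidation state. Rhodium is a group-9 element; Rh(I) is therefore d⁸. A 4d d⁸ ion has a large crystal-field splitting; square planar leaves the high-energy d_{x²−y²} orbital empty and maximises CFSE. → square planar.
For [NiCl4]^2-: Summing ligand charges against the −2 overall charge gives an oxidation state of +2 for nickel. Group 10 minus oxidation state 2 gives a d⁸ configuration. Chloride is a weak-field ligand. With weak-field ligands the CFSE gain from square planar is small, so a 3d d⁸ ion takes the sterically preferred tetrahedral geometry. → tetrahedral.

[Rh(PMe3)4]^+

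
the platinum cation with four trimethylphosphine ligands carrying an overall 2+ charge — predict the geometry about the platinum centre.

square planar

Ligand charges: trimethylphosphine is neutral. With an overall charge of +2 the platinum centre must be in the +2 oxidation state.
Platinum is a group-10 element; Pt(II) is therefore d⁸.
Coordination number: 4.
A 5d d⁸ ion has a large crystal-field splitting; square planar leaves the high-energy d_{x²−y²} orbital empty and maximises CFSE.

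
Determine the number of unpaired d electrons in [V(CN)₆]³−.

Each cyanide is −1; balancing the −3 overall charge requires V(III).
Group 5 minus oxidation state 3 gives a d² configuration.
In an octahedral field the d² configuration is t₂g²e_g⁰ (only one arrangement possible), giving 2 unpaired electrons.

2 unpaired electrons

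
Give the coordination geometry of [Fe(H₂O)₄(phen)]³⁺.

Water is neutral; 1,10-phenanthroline is neutral; balancing the +3 overall charge requires Fe(III).
Group 8 minus oxidation state 3 gives a d⁵ configuration.
Counting donor atoms: 4×water (monodentate) → 4 donors; 1×1,10-phenanthroline (bidentate) → 2 donors. Coordination number = 6.
Six donors around a single metal centre give an octahedral coordination sphere.

octahedral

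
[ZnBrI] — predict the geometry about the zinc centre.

Summing ligand charges against the 0 overall charge gives an oxidation state of +2 for zinc.
Zinc is a group-12 element; Zn(II) is therefore d¹⁰.
Coordination number: 2.
A d¹⁰ ion with only two ligands adopts a linear arrangement (sp hybridisation; no CFSE preference).

linear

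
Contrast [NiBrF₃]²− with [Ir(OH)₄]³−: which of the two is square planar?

For [NiBrF₃]²−: Each bromide is −1; each fluoride is −1; balancing the −2 overall charge requires Ni(II). Group 10 minus oxidation state 2 gives a d⁸ configuration. Bromide and fluoride are weak-field ligands. With weak-field ligands the CFSE gain from square planar is small, so a 3d d⁸ ion takes the sterically preferred tetrahedral geometry. → tetrahedral.
For [Ir(OH)₄]³−: Ligand charges: each hydroxide is −1. With an overall charge of −3 the iridium centre must be in the +1 oxidation state. Group 9 minus oxidation state 1 gives a d⁸ configuration. A 5d d⁸ ion has a large crystal-field splitting; square planar leaves the high-energy d_{x²−y²} orbital empty and maximises CFSE. → square planar.

[Ir(OH)₄]³−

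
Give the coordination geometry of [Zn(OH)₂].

Each hydroxide is −1; balancing the 0 overall charge requires Zn(II).
Zinc is a group-12 element; Zn(II) is therefore d¹⁰.
Coordination number: 2.
A d¹⁰ ion with only two ligands adopts a linear arrangement (sp hybridisation; no CFSE preference).

linear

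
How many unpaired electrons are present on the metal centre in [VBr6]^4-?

3

Each bromide is −1; balancing the −4 overall charge requires V(II).
Vanadium is a group-5 element; V(II) is therefore d³.
In an octahedral field the d³ configuration is t₂g³e_g⁰ (only one arrangement possible), giving 3 unpaired electrons.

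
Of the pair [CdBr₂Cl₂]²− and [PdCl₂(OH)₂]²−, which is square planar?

For [CdBr₂Cl₂]²−: Ligand charges: each bromide is −1; each chloride is −1. With an overall charge of −2 the cadmium centre must be in the +2 oxidation state. Group 12 minus oxidation state 2 gives a d¹⁰ configuration. A d¹⁰ ion has no crystal-field stabilisation preference between square planar and tetrahedral, so four ligands adopt the sterically favoured tetrahedral geometry. → tetrahedral.
For [PdCl₂(OH)₂]²−: Each chloride is −1; each hydroxide is −1; balancing the −2 overall charge requires Pd(II). Group 10 minus oxidation state 2 gives a d⁸ configuration. A 4d d⁸ ion has a large crystal-field splitting; square planar leaves the high-energy d_{x²−y²} orbital empty and maximises CFSE. → square planar.

[PdCl₂(OH)₂]²−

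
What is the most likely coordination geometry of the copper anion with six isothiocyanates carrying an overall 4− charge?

octahedral

Summing ligand charges against the −4 overall charge gives an oxidation state of +2 for copper.
Copper is a group-11 element; Cu(II) is therefore d⁹.
Coordination number: 6.
Six donors around a single metal centre give an octahedral coordination sphere.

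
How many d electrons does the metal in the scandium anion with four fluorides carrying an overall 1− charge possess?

Summing ligand charges against the −1 overall charge gives an oxidation state of +3 for scandium.
Sc sits in group 3, so the d-electron count is 3 − 3 = 0.

d⁰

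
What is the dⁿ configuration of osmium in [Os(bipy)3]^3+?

Ligand charges: 2,2′-bipyridine is neutral. With an overall charge of +3 the osmium centre must be in the +3 oxidation state.
Os sits in group 8, so the d-electron count is 8 − 3 = 5.

d5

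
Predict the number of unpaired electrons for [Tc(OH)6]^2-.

3 unpaired electrons

Each hydroxide is −1; balancing the −2 overall charge requires Tc(IV).
Technetium is a group-7 element; Tc(IV) is therefore d³.
In an octahedral field the d³ configuration is t₂g³e_g⁰ (only one arrangement possible), giving 3 unpaired electrons.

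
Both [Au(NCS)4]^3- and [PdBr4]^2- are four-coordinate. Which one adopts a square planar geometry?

For [Au(NCS)4]^3-: Summing ligand charges against the −3 overall charge gives an oxidation state of +1 for gold. Group 11 minus oxidation state 1 gives a d¹⁰ configuration. A d¹⁰ ion has no crystal-field stabilisation preference between square planar and tetrahedral, so four ligands adopt the sterically favoured tetrahedral geometry. → tetrahedral.
For [PdBr4]^2-: Ligand charges: each bromide is −1. With an overall charge of −2 the palladium centre must be in the +2 oxidation state. Palladium is a group-10 element; Pd(II) is therefore d⁸. A 4d d⁸ ion has a large crystal-field splitting; square planar leaves the high-energy d_{x²−y²} orbital empty and maximises CFSE. → square planar.

[PdBr4]^2-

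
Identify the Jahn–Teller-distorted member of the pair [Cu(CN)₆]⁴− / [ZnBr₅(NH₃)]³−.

[Cu(CN)₆]⁴−

[Cu(CN)₆]⁴−: Ligand charges: each cyanide is −1. With an overall charge of −4 the copper centre must be in the +2 oxidation state. Copper is a group-11 element; Cu(II) is therefore d⁹. The t₂g⁶e_g³ configuration has an unevenly filled e_g set; the Jahn–Teller theorem predicts a tetragonal distortion (typically axial elongation) to lift the degeneracy.
[ZnBr₅(NH₃)]³−: Each bromide is −1; ammonia is neutral; balancing the −3 overall charge requires Zn(II). Zinc is a group-12 element; Zn(II) is therefore d¹⁰. The d¹⁰ configuration leaves the e_g set evenly filled (or empty) — no strong Jahn–Teller driving force.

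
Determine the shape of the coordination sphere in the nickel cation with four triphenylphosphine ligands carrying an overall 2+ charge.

Triphenylphosphine is neutral; balancing the +2 overall charge requires Ni(II).
Group 10 minus oxidation state 2 gives a d⁸ configuration.
With 4 monodentate ligands the coordination number is 4.
Triphenylphosphine is a strong-field ligand (high in the spectrochemical series).
A 3d d⁸ ion with strong-field ligands gains enough CFSE to favour square planar over tetrahedral.

square planar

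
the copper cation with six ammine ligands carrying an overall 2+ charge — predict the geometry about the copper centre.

Ammonia is neutral; balancing the +2 overall charge requires Cu(II).
Cu sits in group 11, so the d-electron count is 11 − 2 = 9.
With 6 monodentate ligands the coordination number is 6.
Six donors around a single metal centre give an octahedral coordination sphere.

octahedral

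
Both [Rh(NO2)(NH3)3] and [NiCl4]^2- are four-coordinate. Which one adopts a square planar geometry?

[Rh(NO2)(NH3)3]

For [Rh(NO2)(NH3)3]: Each nitro (N-bound nitrite) is −1; ammonia is neutral; balancing the 0 overall charge requires Rh(I). Group 9 minus oxidation state 1 gives a d⁸ configuration. A 4d d⁸ ion has a large crystal-field splitting; square planar leaves the high-energy d_{x²−y²} orbital empty and maximises CFSE. → square planar.
For [NiCl4]^2-: Ligand charges: each chloride is −1. With an overall charge of −2 the nickel centre must be in the +2 oxidation state. Nickel is a group-10 element; Ni(II) is therefore d⁸. Chloride is a weak-field ligand. With weak-field ligands the CFSE gain from square planar is small, so a 3d d⁸ ion takes the sterically preferred tetrahedral geometry. → tetrahedral.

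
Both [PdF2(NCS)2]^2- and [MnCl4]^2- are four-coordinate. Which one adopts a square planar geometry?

[PdF2(NCS)2]^2-

For [PdF2(NCS)2]^2-: Ligand charges: each fluoride is −1; each isothiocyanate is −1. With an overall charge of −2 the palladium centre must be in the +2 oxidation state. Palladium is a group-10 element; Pd(II) is therefore d⁸. A 4d d⁸ ion has a large crystal-field splitting; square planar leaves the high-energy d_{x²−y²} orbital empty and maximises CFSE. → square planar.
For [MnCl4]^2-: Ligand charges: each chloride is −1. With an overall charge of −2 the manganese centre must be in the +2 oxidation state. Group 7 minus oxidation state 2 gives a d⁵ configuration. A high-spin d⁵ ion has zero CFSE in either geometry, so four ligands adopt the sterically favoured tetrahedral geometry. → tetrahedral.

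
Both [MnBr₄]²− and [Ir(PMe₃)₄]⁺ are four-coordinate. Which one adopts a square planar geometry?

[Ir(PMe₃)₄]⁺

For [MnBr₄]²−: Ligand charges: each bromide is −1. With an overall charge of −2 the manganese centre must be in the +2 oxidation state. Mn sits in group 7, so the d-electron count is 7 − 2 = 5. A high-spin d⁵ ion has zero CFSE in either geometry, so four ligands adopt the sterically favoured tetrahedral geometry. → tetrahedral.
For [Ir(PMe₃)₄]⁺: Ligand charges: trimethylphosphine is neutral. With an overall charge of +1 the iridium centre must be in the +1 oxidation state. Group 9 minus oxidation state 1 gives a d⁸ configuration. A 5d d⁸ ion has a large crystal-field splitting; square planar leaves the high-energy d_{x²−y²} orbital empty and maximises CFSE. → square planar.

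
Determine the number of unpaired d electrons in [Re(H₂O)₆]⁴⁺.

3

Ligand charges: water is neutral. With an overall charge of +4 the rhenium centre must be in the +4 oxidation state.
Re sits in group 7, so the d-electron count is 7 − 4 = 3.
In an octahedral field the d³ configuration is t₂g³e_g⁰ (only one arrangement possible), giving 3 unpaired electrons.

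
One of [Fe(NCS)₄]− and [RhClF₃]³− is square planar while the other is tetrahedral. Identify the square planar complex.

For [Fe(NCS)₄]−: Ligand charges: each isothiocyanate is −1. With an overall charge of −1 the iron centre must be in the +3 oxidation state. Iron is a group-8 element; Fe(III) is therefore d⁵. A high-spin d⁵ ion has zero CFSE in either geometry, so four ligands adopt the sterically favoured tetrahedral geometry. → tetrahedral.
For [RhClF₃]³−: Each chloride is −1; each fluoride is −1; balancing the −3 overall charge requires Rh(I). Rhodium is a group-9 element; Rh(I) is therefore d⁸. A 4d d⁸ ion has a large crystal-field splitting; square planar leaves the high-energy d_{x²−y²} orbital empty and maximises CFSE. → square planar.

[RhClF₃]³−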